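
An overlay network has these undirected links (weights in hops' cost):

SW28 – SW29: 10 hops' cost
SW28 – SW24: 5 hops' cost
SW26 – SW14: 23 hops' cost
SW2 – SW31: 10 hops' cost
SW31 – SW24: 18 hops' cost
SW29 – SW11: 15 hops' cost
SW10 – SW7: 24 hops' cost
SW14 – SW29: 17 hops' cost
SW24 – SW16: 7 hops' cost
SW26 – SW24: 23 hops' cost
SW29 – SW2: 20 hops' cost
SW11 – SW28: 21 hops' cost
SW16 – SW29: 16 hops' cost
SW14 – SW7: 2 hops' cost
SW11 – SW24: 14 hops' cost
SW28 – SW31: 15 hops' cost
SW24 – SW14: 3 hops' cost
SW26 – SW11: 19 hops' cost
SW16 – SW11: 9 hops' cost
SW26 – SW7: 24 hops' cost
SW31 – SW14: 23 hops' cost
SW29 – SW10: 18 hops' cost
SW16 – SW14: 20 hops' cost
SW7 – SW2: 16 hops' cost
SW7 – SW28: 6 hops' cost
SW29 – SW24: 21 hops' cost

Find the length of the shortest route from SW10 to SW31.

Candidate routes:
SW10–SW7–SW28–SW31: 24+6+15 = 45
SW10–SW7–SW14–SW24–SW31: 24+2+3+18 = 47
SW10–SW29–SW28–SW31: 18+10+15 = 43
The minimum is 43 hops' cost via SW10–SW29–SW28–SW31.

43 hops' cost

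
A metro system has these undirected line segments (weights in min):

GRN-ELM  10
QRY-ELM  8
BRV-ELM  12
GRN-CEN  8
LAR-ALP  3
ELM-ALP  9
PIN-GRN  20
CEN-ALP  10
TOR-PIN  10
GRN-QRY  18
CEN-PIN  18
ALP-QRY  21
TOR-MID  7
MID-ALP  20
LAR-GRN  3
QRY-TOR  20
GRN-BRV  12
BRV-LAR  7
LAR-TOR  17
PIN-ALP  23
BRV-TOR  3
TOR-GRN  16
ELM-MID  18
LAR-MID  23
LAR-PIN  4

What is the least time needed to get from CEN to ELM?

18 min

Enumerating some paths:
CEN–ALP–LAR–GRN–ELM: 10+3+3+10 = 26
CEN–GRN–ELM: 8+10 = 18
CEN–ALP–ELM: 10+9 = 19
CEN–GRN–LAR–ALP–ELM: 8+3+3+9 = 23
The minimum is 18 min via CEN–GRN–ELM.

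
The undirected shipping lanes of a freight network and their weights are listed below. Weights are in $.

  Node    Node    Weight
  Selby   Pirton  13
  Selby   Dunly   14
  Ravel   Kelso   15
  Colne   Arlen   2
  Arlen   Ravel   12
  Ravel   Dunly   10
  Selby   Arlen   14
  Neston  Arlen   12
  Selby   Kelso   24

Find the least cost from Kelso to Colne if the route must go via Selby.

$40

Shortest Kelso→Selby: Kelso–Selby = 24
Best Selby to Colne: Selby–Arlen–Colne costing 16
Total via Selby: 24 + 16 = $40.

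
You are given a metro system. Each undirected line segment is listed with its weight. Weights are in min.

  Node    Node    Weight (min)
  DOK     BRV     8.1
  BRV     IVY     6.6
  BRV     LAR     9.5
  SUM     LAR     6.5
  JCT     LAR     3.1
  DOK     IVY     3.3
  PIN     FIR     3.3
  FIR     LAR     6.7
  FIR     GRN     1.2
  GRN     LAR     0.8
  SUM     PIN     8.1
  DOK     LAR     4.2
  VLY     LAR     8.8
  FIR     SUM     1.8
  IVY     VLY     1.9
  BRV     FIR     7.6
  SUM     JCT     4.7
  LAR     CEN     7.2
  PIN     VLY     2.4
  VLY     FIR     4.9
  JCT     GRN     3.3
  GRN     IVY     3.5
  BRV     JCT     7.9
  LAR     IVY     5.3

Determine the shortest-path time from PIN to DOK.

7.6 min

Enumerating some paths:
PIN - VLY - IVY - DOK: 2.4+1.9+3.3 = 7.6
PIN - FIR - GRN - LAR - DOK: 3.3+1.2+0.8+4.2 = 9.5
Cheapest is PIN - VLY - IVY - DOK at 7.6 min.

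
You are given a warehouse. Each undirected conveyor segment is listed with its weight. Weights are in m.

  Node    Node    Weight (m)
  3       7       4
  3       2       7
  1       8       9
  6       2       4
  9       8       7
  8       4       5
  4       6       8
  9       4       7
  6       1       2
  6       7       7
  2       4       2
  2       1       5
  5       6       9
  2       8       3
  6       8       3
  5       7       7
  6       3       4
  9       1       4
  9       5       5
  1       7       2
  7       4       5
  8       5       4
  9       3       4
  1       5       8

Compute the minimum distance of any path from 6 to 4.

6 m

Running Dijkstra from 6:
6: 0
1: 2  (via 6)
8: 3  (via 6)
2: 4  (via 6)
3: 4  (via 6)
7: 4  (via 1)
4: 6  (via 2)
Shortest route: 6–2–4 = 6 m.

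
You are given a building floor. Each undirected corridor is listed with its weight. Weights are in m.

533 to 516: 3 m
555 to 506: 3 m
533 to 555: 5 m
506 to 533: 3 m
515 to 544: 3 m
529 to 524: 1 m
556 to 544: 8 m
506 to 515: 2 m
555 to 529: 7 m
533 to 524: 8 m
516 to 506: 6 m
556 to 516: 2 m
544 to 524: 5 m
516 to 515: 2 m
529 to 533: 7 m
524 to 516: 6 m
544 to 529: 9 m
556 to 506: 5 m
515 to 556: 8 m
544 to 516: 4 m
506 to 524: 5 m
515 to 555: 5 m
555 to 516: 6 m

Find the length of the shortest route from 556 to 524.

8 m

Compare a few routes:
556–516–515–506–524: 2+2+2+5 = 11
556–506–524: 5+5 = 10
556–516–524: 2+6 = 8
556–516–544–524: 2+4+5 = 11
The minimum is 8 m via 556–516–524.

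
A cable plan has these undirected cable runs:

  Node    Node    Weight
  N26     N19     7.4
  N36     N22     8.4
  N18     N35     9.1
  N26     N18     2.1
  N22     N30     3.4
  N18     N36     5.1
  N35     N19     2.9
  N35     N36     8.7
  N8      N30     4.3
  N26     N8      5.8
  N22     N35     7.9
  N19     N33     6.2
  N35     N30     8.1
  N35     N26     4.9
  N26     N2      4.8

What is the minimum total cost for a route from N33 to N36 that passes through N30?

Shortest N33→N30: N33–N19–N35–N30 = 17.2
Best N30 to N36: N30–N22–N36 costing 11.8
Total via N30: 17.2 + 11.8 = 29.

29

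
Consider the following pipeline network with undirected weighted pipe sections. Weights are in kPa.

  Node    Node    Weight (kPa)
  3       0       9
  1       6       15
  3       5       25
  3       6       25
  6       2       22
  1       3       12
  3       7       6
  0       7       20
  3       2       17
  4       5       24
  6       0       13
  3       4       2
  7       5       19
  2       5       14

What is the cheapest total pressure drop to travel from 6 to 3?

22 kPa

Shortest distances from 6:
6: 0
0: 13  (via 6)
1: 15  (via 6)
2: 22  (via 6)
3: 22  (via 0)
Shortest route: 6–0–3 = 22 kPa.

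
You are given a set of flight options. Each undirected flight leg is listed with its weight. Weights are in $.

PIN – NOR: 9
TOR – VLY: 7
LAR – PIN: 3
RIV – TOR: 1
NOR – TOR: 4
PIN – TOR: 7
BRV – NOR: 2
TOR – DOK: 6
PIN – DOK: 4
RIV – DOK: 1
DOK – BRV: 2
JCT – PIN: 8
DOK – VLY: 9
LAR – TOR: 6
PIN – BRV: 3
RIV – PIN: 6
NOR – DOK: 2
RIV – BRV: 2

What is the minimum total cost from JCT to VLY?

$21

Enumerating some paths:
JCT–PIN–DOK–VLY: 8+4+9 = 21
JCT–PIN–BRV–DOK–VLY: 8+3+2+9 = 22
JCT–PIN–TOR–VLY: 8+7+7 = 22
JCT–PIN–BRV–DOK–RIV–TOR–VLY: 8+3+2+1+1+7 = 22
The minimum is $21 via JCT–PIN–DOK–VLY.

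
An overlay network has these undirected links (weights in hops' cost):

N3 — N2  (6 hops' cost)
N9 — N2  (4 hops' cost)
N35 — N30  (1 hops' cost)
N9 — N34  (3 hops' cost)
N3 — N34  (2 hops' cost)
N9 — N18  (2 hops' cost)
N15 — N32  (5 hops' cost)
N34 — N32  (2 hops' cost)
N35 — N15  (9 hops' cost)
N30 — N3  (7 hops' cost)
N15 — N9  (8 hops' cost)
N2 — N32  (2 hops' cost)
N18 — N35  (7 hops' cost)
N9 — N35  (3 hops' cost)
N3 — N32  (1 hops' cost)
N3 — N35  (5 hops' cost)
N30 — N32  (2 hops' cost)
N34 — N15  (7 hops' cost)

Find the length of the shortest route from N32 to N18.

Compare a few routes:
N32 → N3 → N34 → N9 → N18: 1+2+3+2 = 8
N32 → N34 → N9 → N18: 2+3+2 = 7
N32 → N2 → N9 → N18: 2+4+2 = 8
N32 → N30 → N35 → N9 → N18: 2+1+3+2 = 8
The minimum is 7 hops' cost via N32 → N34 → N9 → N18.

7 hops' cost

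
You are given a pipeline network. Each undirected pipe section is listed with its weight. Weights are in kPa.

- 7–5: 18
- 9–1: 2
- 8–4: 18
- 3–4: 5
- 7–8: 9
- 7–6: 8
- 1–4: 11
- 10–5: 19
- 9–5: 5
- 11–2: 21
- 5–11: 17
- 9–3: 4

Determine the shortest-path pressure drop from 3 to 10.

Enumerating some paths:
3 - 4 - 8 - 7 - 5 - 10: 5+18+9+18+19 = 69
3 - 4 - 1 - 9 - 5 - 10: 5+11+2+5+19 = 42
3 - 9 - 5 - 10: 4+5+19 = 28
The minimum is 28 kPa via 3 - 9 - 5 - 10.

28 kPa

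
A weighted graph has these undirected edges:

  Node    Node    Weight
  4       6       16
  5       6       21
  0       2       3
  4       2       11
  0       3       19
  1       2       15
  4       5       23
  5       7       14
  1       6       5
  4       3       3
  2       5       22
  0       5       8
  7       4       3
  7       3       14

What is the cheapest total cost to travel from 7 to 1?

24

Shortest distances from 7:
7: 0
4: 3  (via 7)
3: 6  (via 4)
2: 14  (via 4)
5: 14  (via 7)
0: 17  (via 2)
6: 19  (via 4)
1: 24  (via 6)
Shortest route: 7 → 4 → 6 → 1 = 24.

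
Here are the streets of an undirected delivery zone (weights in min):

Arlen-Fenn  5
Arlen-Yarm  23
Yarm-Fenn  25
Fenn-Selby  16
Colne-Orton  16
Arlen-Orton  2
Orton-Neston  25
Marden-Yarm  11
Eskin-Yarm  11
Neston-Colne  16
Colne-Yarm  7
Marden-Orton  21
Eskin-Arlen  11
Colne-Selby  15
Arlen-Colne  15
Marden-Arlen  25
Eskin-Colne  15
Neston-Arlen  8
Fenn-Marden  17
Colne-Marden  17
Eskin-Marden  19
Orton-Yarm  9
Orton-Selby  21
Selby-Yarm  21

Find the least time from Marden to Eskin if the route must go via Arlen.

33 min

Best Marden to Arlen: Marden–Fenn–Arlen costing 22
Best Arlen to Eskin: Arlen–Eskin costing 11
Total via Arlen: 22 + 11 = 33 min.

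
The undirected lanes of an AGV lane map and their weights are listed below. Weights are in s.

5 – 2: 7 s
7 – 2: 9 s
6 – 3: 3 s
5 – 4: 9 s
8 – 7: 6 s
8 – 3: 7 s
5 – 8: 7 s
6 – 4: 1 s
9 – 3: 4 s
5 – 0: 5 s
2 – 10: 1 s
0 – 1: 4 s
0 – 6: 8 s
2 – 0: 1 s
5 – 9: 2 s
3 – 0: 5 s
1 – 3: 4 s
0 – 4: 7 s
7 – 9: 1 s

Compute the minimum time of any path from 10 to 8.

Running Dijkstra from 10:
10: 0
2: 1  (via 10)
0: 2  (via 2)
1: 6  (via 0)
3: 7  (via 0)
5: 7  (via 0)
4: 9  (via 0)
9: 9  (via 5)
6: 10  (via 0)
7: 10  (via 2)
8: 14  (via 3)
Shortest route: 10–2–0–3–8 = 14 s.

14 s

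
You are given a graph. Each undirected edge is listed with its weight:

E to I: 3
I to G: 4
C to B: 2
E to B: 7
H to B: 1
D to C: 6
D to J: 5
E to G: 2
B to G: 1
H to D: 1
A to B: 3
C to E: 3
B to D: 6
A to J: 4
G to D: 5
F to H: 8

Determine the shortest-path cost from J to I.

12

Candidate routes:
J–A–B–G–E–I: 4+3+1+2+3 = 13
J–D–H–B–G–E–I: 5+1+1+1+2+3 = 13
J–A–B–G–I: 4+3+1+4 = 12
Cheapest is J–A–B–G–I at 12.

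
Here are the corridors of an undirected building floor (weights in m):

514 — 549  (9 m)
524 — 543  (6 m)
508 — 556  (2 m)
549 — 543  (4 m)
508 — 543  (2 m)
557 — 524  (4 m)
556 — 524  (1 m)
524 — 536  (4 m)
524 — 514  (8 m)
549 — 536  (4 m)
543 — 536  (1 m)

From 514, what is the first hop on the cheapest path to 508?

Enumerating some paths:
514 - 549 - 536 - 543 - 508: 9+4+1+2 = 16
514 - 524 - 536 - 543 - 508: 8+4+1+2 = 15
514 - 524 - 556 - 508: 8+1+2 = 11
514 - 549 - 543 - 508: 9+4+2 = 15
The minimum is 11 m via 514 - 524 - 556 - 508.
So from 514 the first move is to 524.

524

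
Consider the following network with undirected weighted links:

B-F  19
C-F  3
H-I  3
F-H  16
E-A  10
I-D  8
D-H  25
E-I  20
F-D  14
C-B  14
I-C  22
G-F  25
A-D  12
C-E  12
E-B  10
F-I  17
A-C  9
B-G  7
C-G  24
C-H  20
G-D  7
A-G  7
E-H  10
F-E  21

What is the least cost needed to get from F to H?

16

Settle nodes by increasing distance from F:
F: 0
C: 3  (via F)
A: 12  (via C)
D: 14  (via F)
E: 15  (via C)
H: 16  (via F)
Shortest route: F–H = 16.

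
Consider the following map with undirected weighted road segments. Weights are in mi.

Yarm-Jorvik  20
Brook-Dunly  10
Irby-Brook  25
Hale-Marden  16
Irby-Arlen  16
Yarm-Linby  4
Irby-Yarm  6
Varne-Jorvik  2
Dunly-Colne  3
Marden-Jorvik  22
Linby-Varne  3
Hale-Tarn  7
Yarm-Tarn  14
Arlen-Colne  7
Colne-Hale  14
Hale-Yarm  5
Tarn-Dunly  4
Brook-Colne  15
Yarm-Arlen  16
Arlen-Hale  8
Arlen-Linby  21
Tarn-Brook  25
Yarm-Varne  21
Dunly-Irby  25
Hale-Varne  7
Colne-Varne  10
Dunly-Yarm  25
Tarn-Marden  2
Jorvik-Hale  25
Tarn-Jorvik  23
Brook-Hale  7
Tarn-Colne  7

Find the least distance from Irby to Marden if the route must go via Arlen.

Best Irby to Arlen: Irby → Arlen costing 16
Shortest Arlen→Marden: Arlen → Colne → Tarn → Marden = 16
Total via Arlen: 16 + 16 = 32 mi.

32 mi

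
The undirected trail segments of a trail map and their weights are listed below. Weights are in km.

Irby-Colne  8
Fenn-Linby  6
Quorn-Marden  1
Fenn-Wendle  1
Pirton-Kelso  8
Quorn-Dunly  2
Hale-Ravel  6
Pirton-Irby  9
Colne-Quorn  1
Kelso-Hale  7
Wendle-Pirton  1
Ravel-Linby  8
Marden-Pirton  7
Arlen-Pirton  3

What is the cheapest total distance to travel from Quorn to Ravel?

24 km

Enumerating some paths:
Quorn–Colne–Irby–Pirton–Wendle–Fenn–Linby–Ravel: 1+8+9+1+1+6+8 = 34
Quorn–Marden–Pirton–Wendle–Fenn–Linby–Ravel: 1+7+1+1+6+8 = 24
Quorn–Marden–Pirton–Kelso–Hale–Ravel: 1+7+8+7+6 = 29
The minimum is 24 km via Quorn–Marden–Pirton–Wendle–Fenn–Linby–Ravel.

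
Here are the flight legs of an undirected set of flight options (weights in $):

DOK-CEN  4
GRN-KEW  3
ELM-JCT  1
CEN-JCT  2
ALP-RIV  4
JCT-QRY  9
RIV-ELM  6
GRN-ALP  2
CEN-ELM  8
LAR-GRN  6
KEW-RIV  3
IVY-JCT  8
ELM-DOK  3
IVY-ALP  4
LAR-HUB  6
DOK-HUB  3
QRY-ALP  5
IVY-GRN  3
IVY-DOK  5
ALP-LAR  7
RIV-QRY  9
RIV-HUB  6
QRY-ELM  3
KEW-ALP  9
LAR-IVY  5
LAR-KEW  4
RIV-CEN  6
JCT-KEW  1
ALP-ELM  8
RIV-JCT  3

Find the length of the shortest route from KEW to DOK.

Running Dijkstra from KEW:
KEW: 0
JCT: 1  (via KEW)
ELM: 2  (via JCT)
GRN: 3  (via KEW)
RIV: 3  (via KEW)
CEN: 3  (via JCT)
LAR: 4  (via KEW)
QRY: 5  (via ELM)
DOK: 5  (via ELM)
Shortest route: KEW → JCT → ELM → DOK = $5.

$5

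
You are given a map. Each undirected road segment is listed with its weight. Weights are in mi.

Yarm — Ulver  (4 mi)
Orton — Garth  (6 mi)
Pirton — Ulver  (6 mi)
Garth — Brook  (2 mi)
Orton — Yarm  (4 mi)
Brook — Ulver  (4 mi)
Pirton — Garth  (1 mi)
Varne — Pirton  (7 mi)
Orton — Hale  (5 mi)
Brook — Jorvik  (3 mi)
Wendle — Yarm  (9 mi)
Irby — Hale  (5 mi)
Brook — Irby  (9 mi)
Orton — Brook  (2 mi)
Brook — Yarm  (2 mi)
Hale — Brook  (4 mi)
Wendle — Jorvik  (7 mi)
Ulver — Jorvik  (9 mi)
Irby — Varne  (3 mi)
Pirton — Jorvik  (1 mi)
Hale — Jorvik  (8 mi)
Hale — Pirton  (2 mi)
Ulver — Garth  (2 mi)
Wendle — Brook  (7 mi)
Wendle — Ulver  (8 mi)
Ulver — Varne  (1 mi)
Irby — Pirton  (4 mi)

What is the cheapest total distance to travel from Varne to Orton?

7 mi

Enumerating some paths:
Varne → Ulver → Brook → Orton: 1+4+2 = 7
Varne → Ulver → Yarm → Orton: 1+4+4 = 9
Varne → Ulver → Garth → Orton: 1+2+6 = 9
Varne → Ulver → Yarm → Brook → Orton: 1+4+2+2 = 9
The minimum is 7 mi via Varne → Ulver → Brook → Orton.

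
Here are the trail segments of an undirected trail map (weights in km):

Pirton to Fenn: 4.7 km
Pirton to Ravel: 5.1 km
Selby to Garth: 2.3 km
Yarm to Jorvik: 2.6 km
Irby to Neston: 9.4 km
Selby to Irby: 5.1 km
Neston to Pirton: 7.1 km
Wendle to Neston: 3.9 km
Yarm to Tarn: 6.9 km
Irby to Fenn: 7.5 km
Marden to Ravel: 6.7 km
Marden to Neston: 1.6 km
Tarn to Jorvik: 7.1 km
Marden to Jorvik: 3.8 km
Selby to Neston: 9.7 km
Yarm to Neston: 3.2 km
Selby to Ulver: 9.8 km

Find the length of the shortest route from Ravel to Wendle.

12.2 km

Compare a few routes:
Ravel–Pirton–Neston–Wendle: 5.1+7.1+3.9 = 16.1
Ravel–Marden–Jorvik–Yarm–Neston–Wendle: 6.7+3.8+2.6+3.2+3.9 = 20.2
Ravel–Marden–Neston–Wendle: 6.7+1.6+3.9 = 12.2
The minimum is 12.2 km via Ravel–Marden–Neston–Wendle.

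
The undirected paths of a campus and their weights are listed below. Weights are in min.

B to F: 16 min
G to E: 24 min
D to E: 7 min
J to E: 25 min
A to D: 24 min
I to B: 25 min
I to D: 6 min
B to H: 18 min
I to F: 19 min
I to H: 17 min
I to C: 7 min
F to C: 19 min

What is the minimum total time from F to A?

Enumerating some paths:
F → B → I → D → A: 16+25+6+24 = 71
F → I → D → A: 19+6+24 = 49
F → C → I → D → A: 19+7+6+24 = 56
Cheapest is F → I → D → A at 49 min.

49 min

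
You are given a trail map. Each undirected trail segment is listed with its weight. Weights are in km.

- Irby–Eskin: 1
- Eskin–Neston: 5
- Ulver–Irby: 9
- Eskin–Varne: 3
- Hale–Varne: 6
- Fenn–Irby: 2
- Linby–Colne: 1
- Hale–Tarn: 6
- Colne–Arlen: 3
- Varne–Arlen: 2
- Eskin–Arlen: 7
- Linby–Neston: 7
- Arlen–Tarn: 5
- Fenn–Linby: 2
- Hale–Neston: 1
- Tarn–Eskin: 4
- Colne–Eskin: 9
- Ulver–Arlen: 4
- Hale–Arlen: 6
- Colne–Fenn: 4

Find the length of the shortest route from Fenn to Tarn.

Settle nodes by increasing distance from Fenn:
Fenn: 0
Linby: 2  (via Fenn)
Irby: 2  (via Fenn)
Eskin: 3  (via Irby)
Colne: 3  (via Linby)
Arlen: 6  (via Colne)
Varne: 6  (via Eskin)
Tarn: 7  (via Eskin)
Shortest route: Fenn → Irby → Eskin → Tarn = 7 km.

7 km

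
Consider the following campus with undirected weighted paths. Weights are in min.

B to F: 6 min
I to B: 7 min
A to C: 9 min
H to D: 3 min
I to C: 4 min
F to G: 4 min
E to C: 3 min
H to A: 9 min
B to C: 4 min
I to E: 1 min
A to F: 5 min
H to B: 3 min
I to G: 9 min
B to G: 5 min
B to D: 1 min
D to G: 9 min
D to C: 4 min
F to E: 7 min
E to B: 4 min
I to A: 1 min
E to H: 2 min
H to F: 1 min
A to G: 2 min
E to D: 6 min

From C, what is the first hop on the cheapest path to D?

D

Compare a few routes:
C → B → D: 4+1 = 5
C → D: 4 = 4
C → E → H → D: 3+2+3 = 8
Cheapest is C → D at 4 min.
So from C the first move is to D.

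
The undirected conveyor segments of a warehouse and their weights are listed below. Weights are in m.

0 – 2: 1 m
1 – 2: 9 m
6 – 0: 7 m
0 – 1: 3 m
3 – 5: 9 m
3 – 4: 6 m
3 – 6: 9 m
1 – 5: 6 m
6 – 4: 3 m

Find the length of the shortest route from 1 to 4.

13 m

Candidate routes:
1–0–6–4: 3+7+3 = 13
1–2–0–6–4: 9+1+7+3 = 20
Cheapest is 1–0–6–4 at 13 m.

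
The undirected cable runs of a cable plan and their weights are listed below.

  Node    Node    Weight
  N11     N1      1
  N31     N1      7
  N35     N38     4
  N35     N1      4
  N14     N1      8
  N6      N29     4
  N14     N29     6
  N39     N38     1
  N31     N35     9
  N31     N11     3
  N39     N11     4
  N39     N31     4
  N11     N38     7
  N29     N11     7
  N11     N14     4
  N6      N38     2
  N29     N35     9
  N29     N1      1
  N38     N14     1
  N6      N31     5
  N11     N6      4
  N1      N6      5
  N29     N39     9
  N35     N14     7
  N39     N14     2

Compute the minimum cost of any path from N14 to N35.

5

Enumerating some paths:
N14 → N38 → N35: 1+4 = 5
N14 → N39 → N38 → N35: 2+1+4 = 7
N14 → N35: 7 = 7
N14 → N11 → N1 → N35: 4+1+4 = 9
The minimum is 5 via N14 → N38 → N35.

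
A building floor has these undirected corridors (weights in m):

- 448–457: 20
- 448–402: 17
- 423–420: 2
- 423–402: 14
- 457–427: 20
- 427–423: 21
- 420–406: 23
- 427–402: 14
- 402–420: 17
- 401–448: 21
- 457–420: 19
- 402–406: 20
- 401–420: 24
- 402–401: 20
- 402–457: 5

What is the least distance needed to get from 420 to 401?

Compare a few routes:
420 - 402 - 401: 17+20 = 37
420 - 401: 24 = 24
420 - 423 - 402 - 401: 2+14+20 = 36
Cheapest is 420 - 401 at 24 m.

24 m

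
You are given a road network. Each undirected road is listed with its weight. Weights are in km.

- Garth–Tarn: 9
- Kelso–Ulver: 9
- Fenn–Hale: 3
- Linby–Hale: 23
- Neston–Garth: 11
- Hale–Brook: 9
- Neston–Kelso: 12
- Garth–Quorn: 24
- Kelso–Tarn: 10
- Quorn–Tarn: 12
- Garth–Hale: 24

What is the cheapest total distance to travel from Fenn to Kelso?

46 km

Running Dijkstra from Fenn:
Fenn: 0
Hale: 3  (via Fenn)
Brook: 12  (via Hale)
Linby: 26  (via Hale)
Garth: 27  (via Hale)
Tarn: 36  (via Garth)
Neston: 38  (via Garth)
Kelso: 46  (via Tarn)
Shortest route: Fenn–Hale–Garth–Tarn–Kelso = 46 km.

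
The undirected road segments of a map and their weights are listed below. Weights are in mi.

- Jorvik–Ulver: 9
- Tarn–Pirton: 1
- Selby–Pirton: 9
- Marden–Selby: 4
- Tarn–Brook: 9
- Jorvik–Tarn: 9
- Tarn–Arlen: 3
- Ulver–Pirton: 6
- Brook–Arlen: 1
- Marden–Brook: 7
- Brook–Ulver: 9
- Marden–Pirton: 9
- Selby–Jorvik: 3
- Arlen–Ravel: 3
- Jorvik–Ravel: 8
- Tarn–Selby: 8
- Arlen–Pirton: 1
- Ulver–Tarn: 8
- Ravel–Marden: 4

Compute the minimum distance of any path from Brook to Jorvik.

12 mi

Running Dijkstra from Brook:
Brook: 0
Arlen: 1  (via Brook)
Pirton: 2  (via Arlen)
Tarn: 3  (via Pirton)
Ravel: 4  (via Arlen)
Marden: 7  (via Brook)
Ulver: 8  (via Pirton)
Selby: 11  (via Pirton)
Jorvik: 12  (via Tarn)
Shortest route: Brook → Arlen → Pirton → Tarn → Jorvik = 12 mi.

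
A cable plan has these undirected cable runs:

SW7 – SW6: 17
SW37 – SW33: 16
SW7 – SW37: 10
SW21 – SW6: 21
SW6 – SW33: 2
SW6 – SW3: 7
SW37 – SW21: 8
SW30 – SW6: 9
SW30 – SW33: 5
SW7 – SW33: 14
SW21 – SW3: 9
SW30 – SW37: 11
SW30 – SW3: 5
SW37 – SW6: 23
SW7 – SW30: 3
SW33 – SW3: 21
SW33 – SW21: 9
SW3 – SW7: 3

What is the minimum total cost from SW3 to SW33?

9

Compare a few routes:
SW3–SW6–SW33: 7+2 = 9
SW3–SW7–SW30–SW33: 3+3+5 = 11
SW3–SW30–SW33: 5+5 = 10
The minimum is 9 via SW3–SW6–SW33.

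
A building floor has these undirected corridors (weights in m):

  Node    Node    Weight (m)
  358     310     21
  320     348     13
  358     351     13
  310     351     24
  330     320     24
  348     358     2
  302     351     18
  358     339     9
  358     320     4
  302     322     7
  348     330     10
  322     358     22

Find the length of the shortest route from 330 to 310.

Settle nodes by increasing distance from 330:
330: 0
348: 10  (via 330)
358: 12  (via 348)
320: 16  (via 358)
339: 21  (via 358)
351: 25  (via 358)
310: 33  (via 358)
Shortest route: 330–348–358–310 = 33 m.

33 m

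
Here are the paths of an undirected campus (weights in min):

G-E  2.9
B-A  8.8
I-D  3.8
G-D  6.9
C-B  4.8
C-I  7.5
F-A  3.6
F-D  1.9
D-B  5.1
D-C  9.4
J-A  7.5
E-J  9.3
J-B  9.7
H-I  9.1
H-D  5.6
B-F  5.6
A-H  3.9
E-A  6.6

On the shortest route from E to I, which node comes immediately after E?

Compare a few routes:
E–A–F–D–I: 6.6+3.6+1.9+3.8 = 15.9
E–G–D–I: 2.9+6.9+3.8 = 13.6
E–A–H–I: 6.6+3.9+9.1 = 19.6
Cheapest is E–G–D–I at 13.6 min.
So from E the first move is to G.

G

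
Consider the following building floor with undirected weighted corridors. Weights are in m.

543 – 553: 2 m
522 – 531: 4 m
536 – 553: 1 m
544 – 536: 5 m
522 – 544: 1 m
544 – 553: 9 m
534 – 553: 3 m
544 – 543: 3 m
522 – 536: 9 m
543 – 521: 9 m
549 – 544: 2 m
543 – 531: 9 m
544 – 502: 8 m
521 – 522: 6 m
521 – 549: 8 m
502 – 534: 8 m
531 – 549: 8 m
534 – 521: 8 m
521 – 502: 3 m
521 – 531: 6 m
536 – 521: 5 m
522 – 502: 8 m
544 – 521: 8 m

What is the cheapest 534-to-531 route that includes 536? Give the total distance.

14 m

Best 534 to 536: 534–553–536 costing 4
Shortest 536→531: 536–544–522–531 = 10
Total via 536: 4 + 10 = 14 m.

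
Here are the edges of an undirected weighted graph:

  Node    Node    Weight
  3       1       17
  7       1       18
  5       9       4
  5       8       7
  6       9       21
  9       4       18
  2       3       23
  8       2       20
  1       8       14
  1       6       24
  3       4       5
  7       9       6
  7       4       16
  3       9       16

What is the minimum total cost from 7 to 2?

Enumerating some paths:
7 → 9 → 3 → 2: 6+16+23 = 45
7 → 9 → 5 → 8 → 2: 6+4+7+20 = 37
7 → 4 → 3 → 2: 16+5+23 = 44
7 → 9 → 4 → 3 → 2: 6+18+5+23 = 52
Cheapest is 7 → 9 → 5 → 8 → 2 at 37.

37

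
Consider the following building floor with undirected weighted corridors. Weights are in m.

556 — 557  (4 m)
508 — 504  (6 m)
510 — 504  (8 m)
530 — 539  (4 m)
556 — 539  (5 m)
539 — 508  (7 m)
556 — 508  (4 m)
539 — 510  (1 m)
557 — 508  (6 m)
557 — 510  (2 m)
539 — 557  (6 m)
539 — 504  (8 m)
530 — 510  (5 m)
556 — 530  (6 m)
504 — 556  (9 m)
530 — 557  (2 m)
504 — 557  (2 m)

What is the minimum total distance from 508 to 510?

8 m

Candidate routes:
508–556–557–510: 4+4+2 = 10
508–504–557–510: 6+2+2 = 10
508–557–510: 6+2 = 8
508–556–539–510: 4+5+1 = 10
The minimum is 8 m via 508–557–510.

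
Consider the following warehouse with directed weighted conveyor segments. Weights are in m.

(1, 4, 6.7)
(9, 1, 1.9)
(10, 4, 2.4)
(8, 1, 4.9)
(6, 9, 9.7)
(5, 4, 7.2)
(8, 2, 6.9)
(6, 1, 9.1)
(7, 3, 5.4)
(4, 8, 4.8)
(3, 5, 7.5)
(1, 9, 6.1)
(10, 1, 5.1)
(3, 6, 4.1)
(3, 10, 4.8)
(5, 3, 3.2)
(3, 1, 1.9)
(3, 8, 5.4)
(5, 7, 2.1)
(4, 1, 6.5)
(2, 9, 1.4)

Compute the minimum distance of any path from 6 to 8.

20.6 m

Candidate routes:
6–1–4–8: 9.1+6.7+4.8 = 20.6
6–9–1–4–8: 9.7+1.9+6.7+4.8 = 23.1
The minimum is 20.6 m via 6–1–4–8.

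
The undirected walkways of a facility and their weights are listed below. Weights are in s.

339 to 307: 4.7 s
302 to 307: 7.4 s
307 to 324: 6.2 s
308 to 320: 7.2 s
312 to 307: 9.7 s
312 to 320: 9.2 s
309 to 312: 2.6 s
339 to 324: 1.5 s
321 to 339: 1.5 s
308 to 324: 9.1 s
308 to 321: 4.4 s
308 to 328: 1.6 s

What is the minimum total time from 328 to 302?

19.6 s

Enumerating some paths:
328–308–324–307–302: 1.6+9.1+6.2+7.4 = 24.3
328–308–324–339–307–302: 1.6+9.1+1.5+4.7+7.4 = 24.3
328–308–321–339–324–307–302: 1.6+4.4+1.5+1.5+6.2+7.4 = 22.6
328–308–321–339–307–302: 1.6+4.4+1.5+4.7+7.4 = 19.6
The minimum is 19.6 s via 328–308–321–339–307–302.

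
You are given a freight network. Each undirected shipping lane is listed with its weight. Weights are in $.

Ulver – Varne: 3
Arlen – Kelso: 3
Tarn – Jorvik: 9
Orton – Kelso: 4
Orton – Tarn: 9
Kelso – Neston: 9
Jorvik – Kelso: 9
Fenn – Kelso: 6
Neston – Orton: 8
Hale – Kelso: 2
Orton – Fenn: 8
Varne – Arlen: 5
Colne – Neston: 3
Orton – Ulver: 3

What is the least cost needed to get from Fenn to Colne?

Compare a few routes:
Fenn - Kelso - Neston - Colne: 6+9+3 = 18
Fenn - Orton - Neston - Colne: 8+8+3 = 19
The minimum is $18 via Fenn - Kelso - Neston - Colne.

$18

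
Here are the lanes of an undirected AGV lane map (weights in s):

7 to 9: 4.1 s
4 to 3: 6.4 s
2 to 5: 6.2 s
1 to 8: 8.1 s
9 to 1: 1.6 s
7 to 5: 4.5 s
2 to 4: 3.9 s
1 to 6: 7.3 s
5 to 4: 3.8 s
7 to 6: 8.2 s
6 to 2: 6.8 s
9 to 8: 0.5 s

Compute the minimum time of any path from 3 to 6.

Running Dijkstra from 3:
3: 0
4: 6.4  (via 3)
5: 10.2  (via 4)
2: 10.3  (via 4)
7: 14.7  (via 5)
6: 17.1  (via 2)
Shortest route: 3 → 4 → 2 → 6 = 17.1 s.

17.1 s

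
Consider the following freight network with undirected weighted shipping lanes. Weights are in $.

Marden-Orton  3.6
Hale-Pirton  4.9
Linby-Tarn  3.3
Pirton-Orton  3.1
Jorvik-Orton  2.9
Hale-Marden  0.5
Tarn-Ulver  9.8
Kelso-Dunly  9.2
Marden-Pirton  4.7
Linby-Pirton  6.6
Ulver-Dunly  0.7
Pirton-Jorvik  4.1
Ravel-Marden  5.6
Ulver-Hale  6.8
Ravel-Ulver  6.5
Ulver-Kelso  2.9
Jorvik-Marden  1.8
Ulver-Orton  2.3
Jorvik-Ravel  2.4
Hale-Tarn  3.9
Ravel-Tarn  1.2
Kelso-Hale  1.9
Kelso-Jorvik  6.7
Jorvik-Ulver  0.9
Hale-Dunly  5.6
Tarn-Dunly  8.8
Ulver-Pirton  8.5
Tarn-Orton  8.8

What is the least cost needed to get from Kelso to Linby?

$9.1

Candidate routes:
Kelso–Hale–Tarn–Linby: 1.9+3.9+3.3 = 9.1
Kelso–Ulver–Jorvik–Ravel–Tarn–Linby: 2.9+0.9+2.4+1.2+3.3 = 10.7
Cheapest is Kelso–Hale–Tarn–Linby at $9.1.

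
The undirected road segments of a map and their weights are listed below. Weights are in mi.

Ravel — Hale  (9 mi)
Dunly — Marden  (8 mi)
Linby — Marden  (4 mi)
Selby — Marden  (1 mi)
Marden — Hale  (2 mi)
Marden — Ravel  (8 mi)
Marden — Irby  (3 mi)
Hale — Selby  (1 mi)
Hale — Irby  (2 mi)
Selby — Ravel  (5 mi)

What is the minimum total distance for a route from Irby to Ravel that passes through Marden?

Best Irby to Marden: Irby → Marden costing 3
Best Marden to Ravel: Marden → Selby → Ravel costing 6
Total via Marden: 3 + 6 = 9 mi.

9 mi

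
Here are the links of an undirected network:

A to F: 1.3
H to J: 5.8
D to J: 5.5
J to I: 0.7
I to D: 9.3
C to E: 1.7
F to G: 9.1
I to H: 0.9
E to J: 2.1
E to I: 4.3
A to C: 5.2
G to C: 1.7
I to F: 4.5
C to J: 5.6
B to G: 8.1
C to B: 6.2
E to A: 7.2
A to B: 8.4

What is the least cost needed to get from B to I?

10.7

Settle nodes by increasing distance from B:
B: 0
C: 6.2  (via B)
E: 7.9  (via C)
G: 7.9  (via C)
A: 8.4  (via B)
F: 9.7  (via A)
J: 10  (via E)
I: 10.7  (via J)
Shortest route: B–C–E–J–I = 10.7.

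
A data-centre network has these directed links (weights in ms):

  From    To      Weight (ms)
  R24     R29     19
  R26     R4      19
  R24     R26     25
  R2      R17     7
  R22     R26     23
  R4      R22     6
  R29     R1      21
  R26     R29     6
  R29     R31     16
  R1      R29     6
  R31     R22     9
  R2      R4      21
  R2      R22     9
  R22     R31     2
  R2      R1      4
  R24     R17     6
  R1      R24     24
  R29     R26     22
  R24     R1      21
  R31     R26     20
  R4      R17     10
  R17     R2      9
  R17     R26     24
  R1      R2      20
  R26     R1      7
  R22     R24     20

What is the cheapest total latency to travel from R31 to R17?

35 ms

Running Dijkstra from R31:
R31: 0
R22: 9  (via R31)
R26: 20  (via R31)
R29: 26  (via R26)
R1: 27  (via R26)
R24: 29  (via R22)
R17: 35  (via R24)
Shortest route: R31 → R22 → R24 → R17 = 35 ms.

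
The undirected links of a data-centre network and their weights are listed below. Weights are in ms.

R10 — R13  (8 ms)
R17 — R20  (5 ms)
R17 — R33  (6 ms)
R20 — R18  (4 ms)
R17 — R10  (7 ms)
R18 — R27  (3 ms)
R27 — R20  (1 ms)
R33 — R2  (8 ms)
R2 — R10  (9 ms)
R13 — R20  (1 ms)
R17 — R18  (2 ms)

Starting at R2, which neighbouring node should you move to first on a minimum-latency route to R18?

R33

Compare a few routes:
R2 → R33 → R17 → R18: 8+6+2 = 16
R2 → R10 → R17 → R18: 9+7+2 = 18
Cheapest is R2 → R33 → R17 → R18 at 16 ms.
So from R2 the first move is to R33.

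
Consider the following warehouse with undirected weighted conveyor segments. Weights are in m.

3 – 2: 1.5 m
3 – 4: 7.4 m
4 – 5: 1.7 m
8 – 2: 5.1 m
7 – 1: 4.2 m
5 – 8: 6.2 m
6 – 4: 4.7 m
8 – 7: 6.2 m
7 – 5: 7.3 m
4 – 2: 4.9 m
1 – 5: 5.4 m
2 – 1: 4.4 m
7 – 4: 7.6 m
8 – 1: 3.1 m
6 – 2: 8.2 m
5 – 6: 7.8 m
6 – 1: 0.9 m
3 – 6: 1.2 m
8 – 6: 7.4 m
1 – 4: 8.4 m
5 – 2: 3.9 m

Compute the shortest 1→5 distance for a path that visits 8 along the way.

9.3 m

Best 1 to 8: 1–8 costing 3.1
Best 8 to 5: 8–5 costing 6.2
Total via 8: 3.1 + 6.2 = 9.3 m.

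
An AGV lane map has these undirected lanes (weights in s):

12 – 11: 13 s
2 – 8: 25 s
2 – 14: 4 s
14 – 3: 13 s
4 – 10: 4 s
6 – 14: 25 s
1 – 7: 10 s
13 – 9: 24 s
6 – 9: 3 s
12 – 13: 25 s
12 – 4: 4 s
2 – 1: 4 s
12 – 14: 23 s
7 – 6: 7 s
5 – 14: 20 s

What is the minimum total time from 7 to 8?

Settle nodes by increasing distance from 7:
7: 0
6: 7  (via 7)
1: 10  (via 7)
9: 10  (via 6)
2: 14  (via 1)
14: 18  (via 2)
3: 31  (via 14)
13: 34  (via 9)
5: 38  (via 14)
8: 39  (via 2)
Shortest route: 7–1–2–8 = 39 s.

39 s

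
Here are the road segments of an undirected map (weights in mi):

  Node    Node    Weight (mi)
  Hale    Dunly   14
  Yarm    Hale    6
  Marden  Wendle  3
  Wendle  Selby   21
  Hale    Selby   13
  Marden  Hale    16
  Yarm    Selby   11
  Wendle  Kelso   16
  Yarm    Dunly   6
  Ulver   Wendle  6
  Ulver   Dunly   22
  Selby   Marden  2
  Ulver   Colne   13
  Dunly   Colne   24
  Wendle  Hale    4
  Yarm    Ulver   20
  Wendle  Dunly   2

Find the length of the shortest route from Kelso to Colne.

Running Dijkstra from Kelso:
Kelso: 0
Wendle: 16  (via Kelso)
Dunly: 18  (via Wendle)
Marden: 19  (via Wendle)
Hale: 20  (via Wendle)
Selby: 21  (via Marden)
Ulver: 22  (via Wendle)
Yarm: 24  (via Dunly)
Colne: 35  (via Ulver)
Shortest route: Kelso → Wendle → Ulver → Colne = 35 mi.

35 mi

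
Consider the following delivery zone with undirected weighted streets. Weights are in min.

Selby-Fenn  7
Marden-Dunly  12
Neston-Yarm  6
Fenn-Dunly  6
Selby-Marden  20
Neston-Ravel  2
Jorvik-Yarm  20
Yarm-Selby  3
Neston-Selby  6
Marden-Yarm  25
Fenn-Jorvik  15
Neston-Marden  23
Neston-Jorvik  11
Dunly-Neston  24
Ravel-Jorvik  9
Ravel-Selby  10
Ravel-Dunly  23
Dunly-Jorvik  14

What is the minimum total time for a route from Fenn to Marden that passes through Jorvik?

41 min

Best Fenn to Jorvik: Fenn → Jorvik costing 15
Best Jorvik to Marden: Jorvik → Dunly → Marden costing 26
Total via Jorvik: 15 + 26 = 41 min.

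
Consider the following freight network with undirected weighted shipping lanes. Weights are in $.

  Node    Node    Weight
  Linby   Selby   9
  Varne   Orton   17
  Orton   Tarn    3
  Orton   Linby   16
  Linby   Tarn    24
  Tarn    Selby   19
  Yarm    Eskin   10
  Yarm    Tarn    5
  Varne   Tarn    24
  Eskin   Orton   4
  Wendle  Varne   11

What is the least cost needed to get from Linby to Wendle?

$44

Candidate routes:
Linby–Orton–Varne–Wendle: 16+17+11 = 44
Linby–Orton–Tarn–Varne–Wendle: 16+3+24+11 = 54
Cheapest is Linby–Orton–Varne–Wendle at $44.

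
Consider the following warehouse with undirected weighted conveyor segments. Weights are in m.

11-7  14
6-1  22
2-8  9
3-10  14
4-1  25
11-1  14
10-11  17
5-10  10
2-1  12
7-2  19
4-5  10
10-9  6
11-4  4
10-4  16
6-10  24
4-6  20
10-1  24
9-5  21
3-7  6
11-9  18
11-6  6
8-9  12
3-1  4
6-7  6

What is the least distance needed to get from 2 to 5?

Compare a few routes:
2–8–9–10–5: 9+12+6+10 = 37
2–1–3–10–5: 12+4+14+10 = 40
Cheapest is 2–8–9–10–5 at 37 m.

37 m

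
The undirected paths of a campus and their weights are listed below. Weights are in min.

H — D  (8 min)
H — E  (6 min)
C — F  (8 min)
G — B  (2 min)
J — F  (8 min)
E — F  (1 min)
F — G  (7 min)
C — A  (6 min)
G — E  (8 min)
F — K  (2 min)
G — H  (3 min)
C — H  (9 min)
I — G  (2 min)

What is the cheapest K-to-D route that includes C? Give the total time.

Shortest K→C: K → F → C = 10
Best C to D: C → H → D costing 17
Total via C: 10 + 17 = 27 min.

27 min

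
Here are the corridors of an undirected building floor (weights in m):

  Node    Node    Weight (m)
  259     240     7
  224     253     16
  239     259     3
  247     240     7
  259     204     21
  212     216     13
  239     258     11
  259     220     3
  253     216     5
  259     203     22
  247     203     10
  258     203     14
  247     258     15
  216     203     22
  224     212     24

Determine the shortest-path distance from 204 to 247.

35 m

Enumerating some paths:
204 → 259 → 239 → 258 → 247: 21+3+11+15 = 50
204 → 259 → 203 → 247: 21+22+10 = 53
204 → 259 → 240 → 247: 21+7+7 = 35
204 → 259 → 239 → 258 → 203 → 247: 21+3+11+14+10 = 59
Cheapest is 204 → 259 → 240 → 247 at 35 m.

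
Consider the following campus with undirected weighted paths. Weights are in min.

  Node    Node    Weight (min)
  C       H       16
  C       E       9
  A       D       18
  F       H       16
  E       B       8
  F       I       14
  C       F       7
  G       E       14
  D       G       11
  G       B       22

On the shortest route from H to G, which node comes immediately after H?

C

Compare a few routes:
H–F–C–E–B–G: 16+7+9+8+22 = 62
H–C–E–B–G: 16+9+8+22 = 55
H–F–C–E–G: 16+7+9+14 = 46
H–C–E–G: 16+9+14 = 39
The minimum is 39 min via H–C–E–G.
So from H the first move is to C.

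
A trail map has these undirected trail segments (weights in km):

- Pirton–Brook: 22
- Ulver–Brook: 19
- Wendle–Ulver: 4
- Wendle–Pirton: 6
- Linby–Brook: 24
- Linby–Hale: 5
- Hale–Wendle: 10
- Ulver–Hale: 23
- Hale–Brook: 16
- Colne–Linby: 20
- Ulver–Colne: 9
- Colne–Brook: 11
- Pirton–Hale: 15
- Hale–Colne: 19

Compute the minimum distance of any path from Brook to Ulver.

19 km

Running Dijkstra from Brook:
Brook: 0
Colne: 11  (via Brook)
Hale: 16  (via Brook)
Ulver: 19  (via Brook)
Shortest route: Brook → Ulver = 19 km.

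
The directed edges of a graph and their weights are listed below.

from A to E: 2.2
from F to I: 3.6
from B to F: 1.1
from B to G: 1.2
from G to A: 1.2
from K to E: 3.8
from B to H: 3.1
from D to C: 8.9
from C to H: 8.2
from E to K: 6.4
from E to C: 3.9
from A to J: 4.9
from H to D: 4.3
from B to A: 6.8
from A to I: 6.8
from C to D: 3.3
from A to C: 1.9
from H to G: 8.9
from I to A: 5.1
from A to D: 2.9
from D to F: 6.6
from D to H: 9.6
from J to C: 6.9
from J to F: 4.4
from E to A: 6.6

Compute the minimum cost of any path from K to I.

Compare a few routes:
K–E–C–D–F–I: 3.8+3.9+3.3+6.6+3.6 = 21.2
K–E–A–I: 3.8+6.6+6.8 = 17.2
Cheapest is K–E–A–I at 17.2.

17.2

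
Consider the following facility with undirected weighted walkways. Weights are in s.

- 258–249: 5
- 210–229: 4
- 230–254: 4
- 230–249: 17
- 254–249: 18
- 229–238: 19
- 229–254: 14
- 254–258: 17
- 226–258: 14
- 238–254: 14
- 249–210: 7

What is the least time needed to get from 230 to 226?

35 s

Candidate routes:
230–254–249–258–226: 4+18+5+14 = 41
230–254–258–226: 4+17+14 = 35
230–249–258–226: 17+5+14 = 36
The minimum is 35 s via 230–254–258–226.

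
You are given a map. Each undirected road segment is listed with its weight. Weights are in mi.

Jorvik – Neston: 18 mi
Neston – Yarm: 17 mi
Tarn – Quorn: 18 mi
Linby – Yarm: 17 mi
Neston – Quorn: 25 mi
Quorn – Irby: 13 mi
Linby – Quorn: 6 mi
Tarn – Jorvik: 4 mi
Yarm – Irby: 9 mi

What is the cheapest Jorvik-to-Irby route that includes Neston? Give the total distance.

44 mi

Best Jorvik to Neston: Jorvik → Neston costing 18
Shortest Neston→Irby: Neston → Yarm → Irby = 26
Total via Neston: 18 + 26 = 44 mi.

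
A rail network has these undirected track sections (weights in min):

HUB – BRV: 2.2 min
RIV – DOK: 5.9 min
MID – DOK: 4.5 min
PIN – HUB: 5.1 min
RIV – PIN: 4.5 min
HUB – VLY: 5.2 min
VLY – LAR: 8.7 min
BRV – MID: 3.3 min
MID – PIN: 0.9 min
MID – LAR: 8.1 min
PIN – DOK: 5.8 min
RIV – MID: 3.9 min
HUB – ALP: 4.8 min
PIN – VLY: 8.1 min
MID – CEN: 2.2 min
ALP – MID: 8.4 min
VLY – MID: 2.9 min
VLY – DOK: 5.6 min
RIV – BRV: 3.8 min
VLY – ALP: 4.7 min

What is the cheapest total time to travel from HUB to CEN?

Shortest distances from HUB:
HUB: 0
BRV: 2.2  (via HUB)
ALP: 4.8  (via HUB)
PIN: 5.1  (via HUB)
VLY: 5.2  (via HUB)
MID: 5.5  (via BRV)
RIV: 6  (via BRV)
CEN: 7.7  (via MID)
Shortest route: HUB–BRV–MID–CEN = 7.7 min.

7.7 min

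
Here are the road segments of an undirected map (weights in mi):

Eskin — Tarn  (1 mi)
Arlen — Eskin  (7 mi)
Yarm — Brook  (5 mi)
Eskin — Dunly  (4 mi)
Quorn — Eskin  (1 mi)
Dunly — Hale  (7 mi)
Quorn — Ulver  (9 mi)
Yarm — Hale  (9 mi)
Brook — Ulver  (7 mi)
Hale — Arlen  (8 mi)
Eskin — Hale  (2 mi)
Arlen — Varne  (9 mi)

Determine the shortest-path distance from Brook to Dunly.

Candidate routes:
Brook–Yarm–Hale–Dunly: 5+9+7 = 21
Brook–Ulver–Quorn–Eskin–Dunly: 7+9+1+4 = 21
Brook–Yarm–Hale–Eskin–Dunly: 5+9+2+4 = 20
Cheapest is Brook–Yarm–Hale–Eskin–Dunly at 20 mi.

20 mi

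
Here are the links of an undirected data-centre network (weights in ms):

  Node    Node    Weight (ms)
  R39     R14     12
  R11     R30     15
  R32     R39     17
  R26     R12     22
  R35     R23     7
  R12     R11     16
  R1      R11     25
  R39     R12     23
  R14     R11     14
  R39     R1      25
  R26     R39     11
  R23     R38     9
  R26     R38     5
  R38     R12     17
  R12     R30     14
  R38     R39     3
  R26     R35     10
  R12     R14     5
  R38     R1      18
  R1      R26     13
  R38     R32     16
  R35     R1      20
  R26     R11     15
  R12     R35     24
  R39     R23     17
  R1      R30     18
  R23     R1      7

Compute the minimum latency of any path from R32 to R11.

Settle nodes by increasing distance from R32:
R32: 0
R38: 16  (via R32)
R39: 17  (via R32)
R26: 21  (via R38)
R23: 25  (via R38)
R14: 29  (via R39)
R35: 31  (via R26)
R1: 32  (via R23)
R12: 33  (via R38)
R11: 36  (via R26)
Shortest route: R32 → R38 → R26 → R11 = 36 ms.

36 ms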